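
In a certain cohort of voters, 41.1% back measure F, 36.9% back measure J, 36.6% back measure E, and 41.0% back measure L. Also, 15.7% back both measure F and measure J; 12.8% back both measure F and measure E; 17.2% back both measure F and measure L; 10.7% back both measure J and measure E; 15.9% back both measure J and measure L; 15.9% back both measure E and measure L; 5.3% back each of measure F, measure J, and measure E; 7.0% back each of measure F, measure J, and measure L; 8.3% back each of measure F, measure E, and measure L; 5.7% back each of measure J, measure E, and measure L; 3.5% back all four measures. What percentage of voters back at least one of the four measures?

90.2%

Using inclusion–exclusion:
P(union) = 41.1 + 36.9 + 36.6 + 41.0 − 15.7 − 12.8 − 17.2 − 10.7 − 15.9 − 15.9 + 5.3 + 7.0 + 8.3 + 5.7 − 3.5 = 90.2%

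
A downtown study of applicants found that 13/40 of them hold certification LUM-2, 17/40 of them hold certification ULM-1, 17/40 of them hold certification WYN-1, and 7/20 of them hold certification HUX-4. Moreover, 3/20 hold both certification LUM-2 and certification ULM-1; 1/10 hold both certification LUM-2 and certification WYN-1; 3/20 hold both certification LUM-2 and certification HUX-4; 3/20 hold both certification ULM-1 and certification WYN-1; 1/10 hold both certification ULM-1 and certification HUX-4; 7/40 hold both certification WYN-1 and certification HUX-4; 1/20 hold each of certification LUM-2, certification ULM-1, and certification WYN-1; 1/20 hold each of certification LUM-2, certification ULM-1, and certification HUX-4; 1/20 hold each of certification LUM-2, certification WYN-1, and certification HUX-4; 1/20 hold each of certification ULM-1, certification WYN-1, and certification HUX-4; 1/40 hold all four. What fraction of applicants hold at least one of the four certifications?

7/8

Apply inclusion-exclusion:
P(≥1) = 13/40 + 17/40 + 17/40 + 7/20 − 3/20 − 1/10 − 3/20 − 3/20 − 1/10 − 7/40 + 1/20 + 1/20 + 1/20 + 1/20 − 1/40 = 7/8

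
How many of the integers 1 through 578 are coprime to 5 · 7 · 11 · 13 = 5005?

334

⌊578/5⌋ + ⌊578/7⌋ + ⌊578/11⌋ + ⌊578/13⌋ − ⌊578/35⌋ − ⌊578/55⌋ − ⌊578/65⌋ − ⌊578/77⌋ − ⌊578/91⌋ − ⌊578/143⌋ + ⌊578/385⌋ + ⌊578/455⌋ + ⌊578/715⌋ + ⌊578/1001⌋ − ⌊578/5005⌋ = 115 + 82 + 52 + 44 − 16 − 10 − 8 − 7 − 6 − 4 + 1 + 1 + 0 + 0 − 0 = 244
578 − 244 = 334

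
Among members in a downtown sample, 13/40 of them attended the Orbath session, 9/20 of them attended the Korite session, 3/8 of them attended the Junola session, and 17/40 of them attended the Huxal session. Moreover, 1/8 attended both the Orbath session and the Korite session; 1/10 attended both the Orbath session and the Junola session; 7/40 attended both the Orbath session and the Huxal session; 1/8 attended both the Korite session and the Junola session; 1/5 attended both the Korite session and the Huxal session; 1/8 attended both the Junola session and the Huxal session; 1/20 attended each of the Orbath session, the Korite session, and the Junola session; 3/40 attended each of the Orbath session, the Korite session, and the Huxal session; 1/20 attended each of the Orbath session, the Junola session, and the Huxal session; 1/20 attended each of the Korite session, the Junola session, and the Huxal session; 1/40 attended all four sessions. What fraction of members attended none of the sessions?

P(at least one) = 13/40 + 9/20 + 3/8 + 17/40 − 1/8 − 1/10 − 7/40 − 1/8 − 1/5 − 1/8 + 1/20 + 3/40 + 1/20 + 1/20 − 1/40 = 37/40
P(none) = 1 − 37/40 = 3/40

3/40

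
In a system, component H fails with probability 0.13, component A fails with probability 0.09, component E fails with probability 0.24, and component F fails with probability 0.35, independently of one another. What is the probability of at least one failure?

P(none) = (1 − 0.13) × (1 − 0.09) × (1 − 0.24) × (1 − 0.35) = 0.87 × 0.91 × 0.76 × 0.65 = 0.3910998
P(at least one) = 1 − 0.3910998 = 0.6089002

0.6089002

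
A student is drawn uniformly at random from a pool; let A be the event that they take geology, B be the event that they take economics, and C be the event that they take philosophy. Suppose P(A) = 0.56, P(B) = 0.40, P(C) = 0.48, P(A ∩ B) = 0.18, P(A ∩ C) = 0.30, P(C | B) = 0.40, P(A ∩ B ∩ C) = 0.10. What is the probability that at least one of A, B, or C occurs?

0.90

P(B ∩ C) = P(B)·P(C|B) = 0.40 × 0.40 = 0.16
By inclusion-exclusion,
P(A ∪ B ∪ C) = 0.56 + 0.40 + 0.48 − 0.18 − 0.30 − 0.16 + 0.10 = 0.90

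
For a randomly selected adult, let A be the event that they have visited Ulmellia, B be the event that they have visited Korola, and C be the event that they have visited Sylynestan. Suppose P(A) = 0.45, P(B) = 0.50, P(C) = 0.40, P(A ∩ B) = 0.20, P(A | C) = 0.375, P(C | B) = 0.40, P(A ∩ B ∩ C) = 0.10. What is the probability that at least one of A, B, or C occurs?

P(A ∩ C) = P(C)·P(A|C) = 0.40 × 0.375 = 0.15
P(B ∩ C) = P(B)·P(C|B) = 0.50 × 0.40 = 0.20
P(A ∪ B ∪ C) = 0.45 + 0.50 + 0.40 − 0.20 − 0.15 − 0.20 + 0.10 = 0.90

0.90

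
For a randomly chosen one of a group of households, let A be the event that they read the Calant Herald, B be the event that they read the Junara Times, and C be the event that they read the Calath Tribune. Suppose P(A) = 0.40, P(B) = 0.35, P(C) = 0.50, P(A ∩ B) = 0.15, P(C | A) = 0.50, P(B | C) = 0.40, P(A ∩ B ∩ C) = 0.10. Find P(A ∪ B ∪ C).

0.80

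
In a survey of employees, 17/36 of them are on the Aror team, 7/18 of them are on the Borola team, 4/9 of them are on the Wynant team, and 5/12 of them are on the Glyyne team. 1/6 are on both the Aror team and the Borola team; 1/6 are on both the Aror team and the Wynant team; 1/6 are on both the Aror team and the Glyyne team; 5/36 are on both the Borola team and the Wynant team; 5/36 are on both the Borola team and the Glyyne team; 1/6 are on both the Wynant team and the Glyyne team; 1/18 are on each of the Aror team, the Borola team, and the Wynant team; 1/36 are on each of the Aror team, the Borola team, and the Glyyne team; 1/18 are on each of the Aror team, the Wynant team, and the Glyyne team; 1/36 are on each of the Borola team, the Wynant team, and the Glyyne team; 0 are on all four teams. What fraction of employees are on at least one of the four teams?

P(≥1) = 17/36 + 7/18 + 4/9 + 5/12 − 1/6 − 1/6 − 1/6 − 5/36 − 5/36 − 1/6 + 1/18 + 1/36 + 1/18 + 1/36 − 0 = 17/18

17/18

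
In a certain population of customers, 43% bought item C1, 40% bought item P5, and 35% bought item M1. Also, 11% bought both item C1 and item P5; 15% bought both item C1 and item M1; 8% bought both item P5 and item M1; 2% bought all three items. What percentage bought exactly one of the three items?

56%

Using the inclusion–exclusion count for exactly one event:
P(exactly one) = 43 + 40 + 35 − 2·11 − 2·15 − 2·8 + 3·2 = 56%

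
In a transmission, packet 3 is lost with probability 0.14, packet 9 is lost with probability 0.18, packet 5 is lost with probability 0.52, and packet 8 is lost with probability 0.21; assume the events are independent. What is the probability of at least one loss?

P(none) = (1 − 0.14) × (1 − 0.18) × (1 − 0.52) × (1 − 0.21) = 0.86 × 0.82 × 0.48 × 0.79 = 0.26741184
P(at least one) = 1 − 0.26741184 = 0.73258816

0.73258816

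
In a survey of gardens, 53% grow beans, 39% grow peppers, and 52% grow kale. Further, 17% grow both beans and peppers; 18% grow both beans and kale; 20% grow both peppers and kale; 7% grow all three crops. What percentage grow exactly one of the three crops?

Using the inclusion–exclusion count for exactly one event:
P(exactly one) = 53 + 39 + 52 − 2·17 − 2·18 − 2·20 + 3·7 = 55%

55%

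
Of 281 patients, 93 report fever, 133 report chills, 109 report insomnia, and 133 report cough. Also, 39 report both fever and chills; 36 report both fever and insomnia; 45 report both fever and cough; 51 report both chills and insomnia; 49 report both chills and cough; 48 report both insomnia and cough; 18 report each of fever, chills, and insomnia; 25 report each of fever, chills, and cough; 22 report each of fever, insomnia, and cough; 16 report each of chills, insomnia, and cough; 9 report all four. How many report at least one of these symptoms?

272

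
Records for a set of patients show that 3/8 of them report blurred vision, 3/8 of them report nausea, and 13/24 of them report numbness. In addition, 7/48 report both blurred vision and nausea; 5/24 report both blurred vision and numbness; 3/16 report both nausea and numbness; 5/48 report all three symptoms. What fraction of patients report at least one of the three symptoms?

P(union) = 3/8 + 3/8 + 13/24 − 7/48 − 5/24 − 3/16 + 5/48 = 41/48

41/48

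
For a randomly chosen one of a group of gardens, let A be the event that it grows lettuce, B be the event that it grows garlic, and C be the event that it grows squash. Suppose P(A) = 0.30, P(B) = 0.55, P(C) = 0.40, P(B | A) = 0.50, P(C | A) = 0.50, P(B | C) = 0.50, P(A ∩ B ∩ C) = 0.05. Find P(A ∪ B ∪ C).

P(A ∩ B) = P(A)·P(B|A) = 0.30 × 0.50 = 0.15
P(A ∩ C) = P(A)·P(C|A) = 0.30 × 0.50 = 0.15
P(B ∩ C) = P(C)·P(B|C) = 0.40 × 0.50 = 0.20
P(A ∪ B ∪ C) = 0.30 + 0.55 + 0.40 − 0.15 − 0.15 − 0.20 + 0.05 = 0.80

0.80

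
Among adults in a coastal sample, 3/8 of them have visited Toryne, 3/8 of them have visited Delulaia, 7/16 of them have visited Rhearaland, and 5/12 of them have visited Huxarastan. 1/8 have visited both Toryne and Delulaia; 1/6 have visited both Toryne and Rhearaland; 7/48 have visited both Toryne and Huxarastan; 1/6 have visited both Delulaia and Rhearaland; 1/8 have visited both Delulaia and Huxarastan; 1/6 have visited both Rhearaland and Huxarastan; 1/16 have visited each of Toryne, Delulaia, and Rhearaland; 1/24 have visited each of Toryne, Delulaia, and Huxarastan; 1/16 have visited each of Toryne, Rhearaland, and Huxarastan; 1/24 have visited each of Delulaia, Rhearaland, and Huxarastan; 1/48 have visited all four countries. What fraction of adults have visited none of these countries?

5/48

By inclusion-exclusion,
P(at least one) = 3/8 + 3/8 + 7/16 + 5/12 − 1/8 − 1/6 − 7/48 − 1/6 − 1/8 − 1/6 + 1/16 + 1/24 + 1/16 + 1/24 − 1/48 = 43/48
P(none) = 1 − 43/48 = 5/48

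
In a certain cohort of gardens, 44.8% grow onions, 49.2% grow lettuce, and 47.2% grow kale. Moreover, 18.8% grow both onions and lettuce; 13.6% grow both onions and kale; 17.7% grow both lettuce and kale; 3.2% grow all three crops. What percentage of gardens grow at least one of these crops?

P(≥1) = 44.8 + 49.2 + 47.2 − 18.8 − 13.6 − 17.7 + 3.2 = 94.3%

94.3%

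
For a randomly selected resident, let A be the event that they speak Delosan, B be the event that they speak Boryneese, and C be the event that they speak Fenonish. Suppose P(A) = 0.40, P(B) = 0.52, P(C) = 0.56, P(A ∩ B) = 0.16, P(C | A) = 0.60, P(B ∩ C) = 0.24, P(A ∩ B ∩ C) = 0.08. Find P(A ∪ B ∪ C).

P(A ∩ C) = P(A)·P(C|A) = 0.40 × 0.60 = 0.24
Using inclusion–exclusion:
P(A ∪ B ∪ C) = 0.40 + 0.52 + 0.56 − 0.16 − 0.24 − 0.24 + 0.08 = 0.92

0.92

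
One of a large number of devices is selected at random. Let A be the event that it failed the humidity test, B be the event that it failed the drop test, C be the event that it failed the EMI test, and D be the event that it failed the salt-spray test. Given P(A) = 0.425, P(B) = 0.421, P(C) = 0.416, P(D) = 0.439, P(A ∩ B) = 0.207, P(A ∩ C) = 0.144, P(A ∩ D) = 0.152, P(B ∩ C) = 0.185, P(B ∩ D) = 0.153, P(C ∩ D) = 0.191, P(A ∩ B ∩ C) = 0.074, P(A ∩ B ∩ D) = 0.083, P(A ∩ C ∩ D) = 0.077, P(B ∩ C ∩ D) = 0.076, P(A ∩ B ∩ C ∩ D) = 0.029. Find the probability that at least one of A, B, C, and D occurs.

P(A ∪ B ∪ C ∪ D) = 0.425 + 0.421 + 0.416 + 0.439 − 0.207 − 0.144 − 0.152 − 0.185 − 0.153 − 0.191 + 0.074 + 0.083 + 0.077 + 0.076 − 0.029 = 0.950

0.950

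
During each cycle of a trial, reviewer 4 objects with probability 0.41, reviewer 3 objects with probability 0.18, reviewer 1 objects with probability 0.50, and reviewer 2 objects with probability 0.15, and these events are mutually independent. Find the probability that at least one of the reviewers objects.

0.794385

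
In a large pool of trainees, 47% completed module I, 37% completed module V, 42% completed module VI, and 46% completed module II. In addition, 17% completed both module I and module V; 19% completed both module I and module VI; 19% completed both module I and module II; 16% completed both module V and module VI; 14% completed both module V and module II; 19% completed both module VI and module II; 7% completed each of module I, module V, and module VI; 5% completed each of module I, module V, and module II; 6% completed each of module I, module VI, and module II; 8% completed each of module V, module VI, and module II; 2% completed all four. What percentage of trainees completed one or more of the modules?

92%

P(at least one) = 47 + 37 + 42 + 46 − 17 − 19 − 19 − 16 − 14 − 19 + 7 + 5 + 6 + 8 − 2 = 92%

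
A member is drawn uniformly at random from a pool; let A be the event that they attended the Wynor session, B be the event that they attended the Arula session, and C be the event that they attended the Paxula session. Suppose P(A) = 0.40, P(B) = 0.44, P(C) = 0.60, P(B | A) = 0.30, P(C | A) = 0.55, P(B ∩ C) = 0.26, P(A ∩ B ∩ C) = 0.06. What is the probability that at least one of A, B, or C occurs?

0.90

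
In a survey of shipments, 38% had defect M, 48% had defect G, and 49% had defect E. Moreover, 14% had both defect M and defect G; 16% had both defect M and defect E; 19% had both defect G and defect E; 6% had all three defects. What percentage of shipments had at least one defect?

92%

P(union) = 38 + 48 + 49 − 14 − 16 − 19 + 6 = 92%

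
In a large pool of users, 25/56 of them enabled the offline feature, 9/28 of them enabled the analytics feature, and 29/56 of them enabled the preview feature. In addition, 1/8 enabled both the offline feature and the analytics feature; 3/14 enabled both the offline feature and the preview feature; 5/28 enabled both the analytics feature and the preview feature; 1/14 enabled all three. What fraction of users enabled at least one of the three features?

P(at least one) = 25/56 + 9/28 + 29/56 − 1/8 − 3/14 − 5/28 + 1/14 = 47/56

47/56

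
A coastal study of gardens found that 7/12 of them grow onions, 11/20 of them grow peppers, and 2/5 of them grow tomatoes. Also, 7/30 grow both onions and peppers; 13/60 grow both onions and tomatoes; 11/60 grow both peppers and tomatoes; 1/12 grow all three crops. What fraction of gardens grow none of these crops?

P(≥1) = 7/12 + 11/20 + 2/5 − 7/30 − 13/60 − 11/60 + 1/12 = 59/60
P(none) = 1 − 59/60 = 1/60

1/60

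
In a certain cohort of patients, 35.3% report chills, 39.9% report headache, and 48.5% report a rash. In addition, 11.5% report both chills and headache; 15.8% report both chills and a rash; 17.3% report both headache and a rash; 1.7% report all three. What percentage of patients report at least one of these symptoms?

80.8%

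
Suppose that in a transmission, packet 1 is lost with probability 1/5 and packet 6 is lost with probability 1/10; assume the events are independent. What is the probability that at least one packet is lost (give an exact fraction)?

Since the events are independent, P(none) is the product of the individual non-occurrence probabilities.
P(none) = (1 − 1/5) × (1 − 1/10) = 4/5 × 9/10 = 18/25
P(at least one) = 1 − 18/25 = 7/25

7/25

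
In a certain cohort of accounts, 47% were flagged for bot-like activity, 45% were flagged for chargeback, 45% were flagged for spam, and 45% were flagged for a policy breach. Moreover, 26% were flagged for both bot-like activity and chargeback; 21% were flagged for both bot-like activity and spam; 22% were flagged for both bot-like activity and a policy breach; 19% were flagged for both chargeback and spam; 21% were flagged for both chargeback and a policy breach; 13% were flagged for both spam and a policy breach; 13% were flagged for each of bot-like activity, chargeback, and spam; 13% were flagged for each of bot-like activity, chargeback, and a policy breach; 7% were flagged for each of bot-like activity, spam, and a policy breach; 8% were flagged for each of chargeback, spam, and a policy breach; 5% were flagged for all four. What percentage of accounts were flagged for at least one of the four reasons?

Using inclusion–exclusion:
P(at least one) = 47 + 45 + 45 + 45 − 26 − 21 − 22 − 19 − 21 − 13 + 13 + 13 + 7 + 8 − 5 = 96%

96%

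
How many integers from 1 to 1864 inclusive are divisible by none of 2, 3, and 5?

By inclusion–exclusion:
932 + 621 + 372 − 310 − 186 − 124 + 62 = 1367
1864 − 1367 = 497

497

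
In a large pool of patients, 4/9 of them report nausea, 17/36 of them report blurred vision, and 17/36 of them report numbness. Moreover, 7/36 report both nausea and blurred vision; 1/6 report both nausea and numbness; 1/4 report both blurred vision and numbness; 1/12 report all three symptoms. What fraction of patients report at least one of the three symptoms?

By inclusion–exclusion:
P(at least one) = 4/9 + 17/36 + 17/36 − 7/36 − 1/6 − 1/4 + 1/12 = 31/36

31/36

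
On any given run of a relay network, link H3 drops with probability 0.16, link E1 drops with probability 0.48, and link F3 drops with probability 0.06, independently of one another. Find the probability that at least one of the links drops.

0.589408

Independence gives P(none) = ∏(1 − pᵢ).
P(none) = (1 − 0.16) × (1 − 0.48) × (1 − 0.06) = 0.84 × 0.52 × 0.94 = 0.410592
P(at least one) = 1 − 0.410592 = 0.589408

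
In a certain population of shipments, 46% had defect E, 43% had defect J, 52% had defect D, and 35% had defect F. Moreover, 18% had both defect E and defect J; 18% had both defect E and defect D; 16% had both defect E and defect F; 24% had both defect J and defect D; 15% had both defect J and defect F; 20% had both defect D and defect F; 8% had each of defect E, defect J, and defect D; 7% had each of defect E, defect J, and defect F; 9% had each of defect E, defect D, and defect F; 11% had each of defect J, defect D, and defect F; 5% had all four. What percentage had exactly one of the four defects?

P(exactly one) = 46 + 43 + 52 + 35 − 2·18 − 2·18 − 2·16 − 2·24 − 2·15 − 2·20 + 3·8 + 3·7 + 3·9 + 3·11 − 4·5 = 39%

39%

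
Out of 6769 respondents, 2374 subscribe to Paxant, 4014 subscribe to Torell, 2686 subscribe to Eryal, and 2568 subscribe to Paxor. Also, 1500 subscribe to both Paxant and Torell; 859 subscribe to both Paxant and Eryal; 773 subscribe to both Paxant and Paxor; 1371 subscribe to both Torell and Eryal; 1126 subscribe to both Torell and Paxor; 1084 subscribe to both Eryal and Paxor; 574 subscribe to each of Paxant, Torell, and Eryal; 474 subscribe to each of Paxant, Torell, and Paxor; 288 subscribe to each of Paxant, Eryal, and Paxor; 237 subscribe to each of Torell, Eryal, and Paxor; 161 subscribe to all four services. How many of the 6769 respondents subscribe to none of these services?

|union| = 2374 + 4014 + 2686 + 2568 − 1500 − 859 − 773 − 1371 − 1126 − 1084 + 574 + 474 + 288 + 237 − 161 = 6341
None: 6769 − 6341 = 428

428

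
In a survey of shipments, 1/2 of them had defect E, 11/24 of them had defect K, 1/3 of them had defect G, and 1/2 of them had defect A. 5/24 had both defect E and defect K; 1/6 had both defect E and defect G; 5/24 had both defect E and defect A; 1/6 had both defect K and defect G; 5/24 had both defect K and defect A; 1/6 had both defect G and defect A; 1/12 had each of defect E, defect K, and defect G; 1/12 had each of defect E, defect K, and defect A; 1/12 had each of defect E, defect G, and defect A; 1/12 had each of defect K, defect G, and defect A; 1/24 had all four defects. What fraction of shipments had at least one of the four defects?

23/24

P(≥1) = 1/2 + 11/24 + 1/3 + 1/2 − 5/24 − 1/6 − 5/24 − 1/6 − 5/24 − 1/6 + 1/12 + 1/12 + 1/12 + 1/12 − 1/24 = 23/24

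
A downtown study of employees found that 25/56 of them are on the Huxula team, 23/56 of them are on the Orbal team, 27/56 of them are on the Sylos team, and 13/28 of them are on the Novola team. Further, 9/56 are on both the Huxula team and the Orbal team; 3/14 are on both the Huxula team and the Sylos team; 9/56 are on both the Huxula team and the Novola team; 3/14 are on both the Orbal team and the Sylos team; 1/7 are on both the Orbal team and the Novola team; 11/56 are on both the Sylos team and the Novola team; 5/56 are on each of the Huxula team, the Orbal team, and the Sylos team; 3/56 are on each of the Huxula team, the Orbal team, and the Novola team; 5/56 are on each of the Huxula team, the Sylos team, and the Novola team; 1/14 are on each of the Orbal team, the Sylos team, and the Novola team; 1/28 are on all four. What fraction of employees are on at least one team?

55/56

P(≥1) = 25/56 + 23/56 + 27/56 + 13/28 − 9/56 − 3/14 − 9/56 − 3/14 − 1/7 − 11/56 + 5/56 + 3/56 + 5/56 + 1/14 − 1/28 = 55/56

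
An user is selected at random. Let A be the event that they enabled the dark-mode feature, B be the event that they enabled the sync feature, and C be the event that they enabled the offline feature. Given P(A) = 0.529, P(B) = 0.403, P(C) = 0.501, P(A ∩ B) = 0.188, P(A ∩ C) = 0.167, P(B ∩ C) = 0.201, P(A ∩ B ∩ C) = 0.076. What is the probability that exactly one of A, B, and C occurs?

0.549

Using the inclusion–exclusion count for exactly one event:
P(exactly one) = 0.529 + 0.403 + 0.501 − 2·0.188 − 2·0.167 − 2·0.201 + 3·0.076 = 0.549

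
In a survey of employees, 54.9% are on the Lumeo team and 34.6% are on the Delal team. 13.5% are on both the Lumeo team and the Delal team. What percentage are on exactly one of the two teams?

62.5%

Using the inclusion–exclusion count for exactly one event:
P(exactly one) = 54.9 + 34.6 − 2·13.5 = 62.5%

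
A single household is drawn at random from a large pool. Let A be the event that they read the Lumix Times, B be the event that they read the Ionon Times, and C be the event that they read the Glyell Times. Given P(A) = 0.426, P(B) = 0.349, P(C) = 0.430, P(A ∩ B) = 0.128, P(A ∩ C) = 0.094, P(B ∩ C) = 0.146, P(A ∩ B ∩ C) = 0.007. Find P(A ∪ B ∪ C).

By inclusion–exclusion:
P(A ∪ B ∪ C) = 0.426 + 0.349 + 0.430 − 0.128 − 0.094 − 0.146 + 0.007 = 0.844

0.844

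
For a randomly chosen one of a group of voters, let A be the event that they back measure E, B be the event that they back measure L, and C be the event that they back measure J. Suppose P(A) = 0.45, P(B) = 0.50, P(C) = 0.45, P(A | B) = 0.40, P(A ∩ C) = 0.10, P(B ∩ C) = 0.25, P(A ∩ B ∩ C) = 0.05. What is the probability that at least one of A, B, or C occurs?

0.90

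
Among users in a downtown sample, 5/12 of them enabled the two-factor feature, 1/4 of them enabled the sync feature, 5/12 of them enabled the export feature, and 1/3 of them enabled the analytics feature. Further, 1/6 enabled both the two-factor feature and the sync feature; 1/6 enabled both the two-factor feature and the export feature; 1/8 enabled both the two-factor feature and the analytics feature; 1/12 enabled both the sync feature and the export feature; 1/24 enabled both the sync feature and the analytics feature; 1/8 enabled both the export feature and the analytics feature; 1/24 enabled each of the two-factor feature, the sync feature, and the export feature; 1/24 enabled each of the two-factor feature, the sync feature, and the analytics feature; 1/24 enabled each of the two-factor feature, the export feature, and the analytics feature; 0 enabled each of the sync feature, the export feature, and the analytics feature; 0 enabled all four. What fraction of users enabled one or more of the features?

5/6

P(union) = 5/12 + 1/4 + 5/12 + 1/3 − 1/6 − 1/6 − 1/8 − 1/12 − 1/24 − 1/8 + 1/24 + 1/24 + 1/24 + 0 − 0 = 5/6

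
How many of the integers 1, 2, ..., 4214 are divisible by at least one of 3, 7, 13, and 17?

2121

By inclusion–exclusion:
1404 + 602 + 324 + 247 − 200 − 108 − 82 − 46 − 35 − 19 + 15 + 11 + 6 + 2 − 0 = 2121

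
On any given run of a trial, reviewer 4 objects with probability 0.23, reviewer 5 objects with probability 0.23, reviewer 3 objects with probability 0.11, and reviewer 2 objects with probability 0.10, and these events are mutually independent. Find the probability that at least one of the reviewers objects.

Since the events are independent, P(none) is the product of the individual non-occurrence probabilities.
P(none) = (1 − 0.23) × (1 − 0.23) × (1 − 0.11) × (1 − 0.10) = 0.77 × 0.77 × 0.89 × 0.90 = 0.4749129
P(at least one) = 1 − 0.4749129 = 0.5250871

0.5250871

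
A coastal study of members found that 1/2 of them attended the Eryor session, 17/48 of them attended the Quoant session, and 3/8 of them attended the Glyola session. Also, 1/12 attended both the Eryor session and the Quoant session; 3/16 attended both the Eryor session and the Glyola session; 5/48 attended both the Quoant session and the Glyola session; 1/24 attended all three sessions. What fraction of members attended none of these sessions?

By inclusion-exclusion,
P(at least one) = 1/2 + 17/48 + 3/8 − 1/12 − 3/16 − 5/48 + 1/24 = 43/48
P(none) = 1 − 43/48 = 5/48

5/48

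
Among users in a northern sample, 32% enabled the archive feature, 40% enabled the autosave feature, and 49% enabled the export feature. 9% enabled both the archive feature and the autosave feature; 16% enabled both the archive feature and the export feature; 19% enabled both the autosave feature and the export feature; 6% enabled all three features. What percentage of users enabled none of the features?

17%

P(union) = 32 + 40 + 49 − 9 − 16 − 19 + 6 = 83%
P(none) = 100% − 83% = 17%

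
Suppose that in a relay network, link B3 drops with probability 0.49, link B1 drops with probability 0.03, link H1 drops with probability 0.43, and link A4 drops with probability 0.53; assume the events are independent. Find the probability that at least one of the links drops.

0.86746987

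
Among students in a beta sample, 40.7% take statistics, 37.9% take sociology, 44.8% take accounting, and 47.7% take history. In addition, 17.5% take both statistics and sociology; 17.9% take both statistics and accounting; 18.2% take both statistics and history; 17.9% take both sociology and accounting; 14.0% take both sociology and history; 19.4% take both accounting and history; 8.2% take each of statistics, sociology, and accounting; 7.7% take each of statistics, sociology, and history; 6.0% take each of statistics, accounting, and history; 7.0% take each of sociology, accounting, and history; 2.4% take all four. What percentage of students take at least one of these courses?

92.7%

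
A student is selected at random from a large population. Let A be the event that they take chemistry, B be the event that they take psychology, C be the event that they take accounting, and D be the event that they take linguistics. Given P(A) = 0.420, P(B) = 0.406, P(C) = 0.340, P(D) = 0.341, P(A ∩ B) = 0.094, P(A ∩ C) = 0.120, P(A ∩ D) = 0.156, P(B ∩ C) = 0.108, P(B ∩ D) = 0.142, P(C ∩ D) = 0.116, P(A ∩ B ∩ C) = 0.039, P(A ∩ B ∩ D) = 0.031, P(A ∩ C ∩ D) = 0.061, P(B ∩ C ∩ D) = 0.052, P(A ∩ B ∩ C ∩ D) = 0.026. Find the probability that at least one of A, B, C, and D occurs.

0.928

P(A ∪ B ∪ C ∪ D) = 0.420 + 0.406 + 0.340 + 0.341 − 0.094 − 0.120 − 0.156 − 0.108 − 0.142 − 0.116 + 0.039 + 0.031 + 0.061 + 0.052 − 0.026 = 0.928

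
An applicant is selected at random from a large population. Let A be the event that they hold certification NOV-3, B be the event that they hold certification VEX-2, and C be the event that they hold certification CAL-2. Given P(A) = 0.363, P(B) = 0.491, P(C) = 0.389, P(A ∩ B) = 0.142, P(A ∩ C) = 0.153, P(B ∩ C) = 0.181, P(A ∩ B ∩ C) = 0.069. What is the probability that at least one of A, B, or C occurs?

0.836

By inclusion-exclusion,
P(A ∪ B ∪ C) = 0.363 + 0.491 + 0.389 − 0.142 − 0.153 − 0.181 + 0.069 = 0.836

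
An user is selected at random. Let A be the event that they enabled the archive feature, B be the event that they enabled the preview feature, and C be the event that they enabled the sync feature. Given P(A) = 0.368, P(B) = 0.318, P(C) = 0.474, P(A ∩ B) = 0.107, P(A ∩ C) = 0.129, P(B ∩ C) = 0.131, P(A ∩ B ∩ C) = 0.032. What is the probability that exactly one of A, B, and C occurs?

P(exactly one) = 0.368 + 0.318 + 0.474 − 2·0.107 − 2·0.129 − 2·0.131 + 3·0.032 = 0.522

0.522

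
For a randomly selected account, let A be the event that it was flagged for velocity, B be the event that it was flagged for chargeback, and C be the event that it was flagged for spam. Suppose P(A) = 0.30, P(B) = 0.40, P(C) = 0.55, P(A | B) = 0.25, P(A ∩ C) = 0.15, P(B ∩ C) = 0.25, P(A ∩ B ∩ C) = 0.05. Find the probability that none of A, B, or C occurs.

P(A ∩ B) = P(B)·P(A|B) = 0.40 × 0.25 = 0.10
P(A ∪ B ∪ C) = 0.30 + 0.40 + 0.55 − 0.10 − 0.15 − 0.25 + 0.05 = 0.80
P(none) = 1 − 0.80 = 0.20

0.20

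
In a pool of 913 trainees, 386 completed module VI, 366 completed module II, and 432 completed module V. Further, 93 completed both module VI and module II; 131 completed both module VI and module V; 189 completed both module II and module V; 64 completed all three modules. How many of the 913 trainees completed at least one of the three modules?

835

|union| = 386 + 366 + 432 − 93 − 131 − 189 + 64 = 835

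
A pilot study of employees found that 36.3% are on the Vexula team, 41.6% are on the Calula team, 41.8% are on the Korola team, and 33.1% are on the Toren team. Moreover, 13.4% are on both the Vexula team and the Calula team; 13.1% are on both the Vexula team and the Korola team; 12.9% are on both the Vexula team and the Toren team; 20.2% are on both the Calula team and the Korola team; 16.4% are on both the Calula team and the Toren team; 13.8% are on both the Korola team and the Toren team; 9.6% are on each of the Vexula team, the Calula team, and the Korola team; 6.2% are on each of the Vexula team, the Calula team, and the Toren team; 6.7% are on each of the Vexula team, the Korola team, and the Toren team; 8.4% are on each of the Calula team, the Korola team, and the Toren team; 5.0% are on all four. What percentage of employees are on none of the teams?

P(at least one) = 36.3 + 41.6 + 41.8 + 33.1 − 13.4 − 13.1 − 12.9 − 20.2 − 16.4 − 13.8 + 9.6 + 6.2 + 6.7 + 8.4 − 5.0 = 88.9%
P(none) = 100% − 88.9% = 11.1%

11.1%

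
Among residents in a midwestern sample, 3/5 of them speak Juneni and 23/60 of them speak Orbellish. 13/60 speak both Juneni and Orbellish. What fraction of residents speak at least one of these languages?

P(at least one) = 3/5 + 23/60 − 13/60 = 23/30

23/30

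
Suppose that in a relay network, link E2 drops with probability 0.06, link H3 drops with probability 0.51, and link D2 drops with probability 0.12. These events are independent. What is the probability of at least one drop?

Since the events are independent, P(none) is the product of the individual non-occurrence probabilities.
P(none) = (1 − 0.06) × (1 − 0.51) × (1 − 0.12) = 0.94 × 0.49 × 0.88 = 0.405328
P(at least one) = 1 − 0.405328 = 0.594672

0.594672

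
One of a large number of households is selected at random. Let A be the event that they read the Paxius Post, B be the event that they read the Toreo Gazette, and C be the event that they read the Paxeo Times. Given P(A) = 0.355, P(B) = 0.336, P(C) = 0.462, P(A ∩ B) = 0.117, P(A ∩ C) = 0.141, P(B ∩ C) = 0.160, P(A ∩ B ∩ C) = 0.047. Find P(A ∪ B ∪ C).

0.782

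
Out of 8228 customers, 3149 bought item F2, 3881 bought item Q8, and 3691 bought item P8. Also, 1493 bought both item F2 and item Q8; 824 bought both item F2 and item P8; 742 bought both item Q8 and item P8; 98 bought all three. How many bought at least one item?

By inclusion-exclusion,
N(≥1) = 3149 + 3881 + 3691 − 1493 − 824 − 742 + 98 = 7760

7760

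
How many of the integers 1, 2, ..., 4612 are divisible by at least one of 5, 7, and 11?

Inclusion–exclusion gives
floor(4612/5) + floor(4612/7) + floor(4612/11) − floor(4612/35) − floor(4612/55) − floor(4612/77) + floor(4612/385) = 922 + 658 + 419 − 131 − 83 − 59 + 11 = 1737

1737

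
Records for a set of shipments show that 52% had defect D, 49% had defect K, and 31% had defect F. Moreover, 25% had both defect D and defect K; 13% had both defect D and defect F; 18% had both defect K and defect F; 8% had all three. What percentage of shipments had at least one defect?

84%

Using inclusion–exclusion:
P(at least one) = 52 + 49 + 31 − 25 − 13 − 18 + 8 = 84%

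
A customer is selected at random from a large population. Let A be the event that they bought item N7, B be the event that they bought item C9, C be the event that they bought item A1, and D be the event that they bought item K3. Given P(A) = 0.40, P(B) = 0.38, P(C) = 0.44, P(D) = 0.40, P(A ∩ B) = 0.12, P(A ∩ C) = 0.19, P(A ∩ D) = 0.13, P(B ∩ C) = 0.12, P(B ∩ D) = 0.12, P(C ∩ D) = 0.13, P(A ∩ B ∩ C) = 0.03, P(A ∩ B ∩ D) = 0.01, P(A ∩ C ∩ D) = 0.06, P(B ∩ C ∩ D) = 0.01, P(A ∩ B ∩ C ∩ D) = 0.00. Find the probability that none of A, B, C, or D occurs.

0.08

Using inclusion–exclusion:
P(A ∪ B ∪ C ∪ D) = 0.40 + 0.38 + 0.44 + 0.40 − 0.12 − 0.19 − 0.13 − 0.12 − 0.12 − 0.13 + 0.03 + 0.01 + 0.06 + 0.01 − 0.00 = 0.92
P(none) = 1 − 0.92 = 0.08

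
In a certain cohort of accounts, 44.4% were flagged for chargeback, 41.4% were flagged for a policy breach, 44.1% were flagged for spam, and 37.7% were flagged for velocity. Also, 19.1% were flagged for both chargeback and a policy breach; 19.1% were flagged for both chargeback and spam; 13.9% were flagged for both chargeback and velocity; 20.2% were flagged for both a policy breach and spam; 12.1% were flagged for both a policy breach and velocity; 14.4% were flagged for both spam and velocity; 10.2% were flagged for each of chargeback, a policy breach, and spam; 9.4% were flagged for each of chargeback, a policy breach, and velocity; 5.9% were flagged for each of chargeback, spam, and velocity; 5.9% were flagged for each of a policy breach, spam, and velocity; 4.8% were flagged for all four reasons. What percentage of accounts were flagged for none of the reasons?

4.6%

By inclusion–exclusion:
P(≥1) = 44.4 + 41.4 + 44.1 + 37.7 − 19.1 − 19.1 − 13.9 − 20.2 − 12.1 − 14.4 + 10.2 + 9.4 + 5.9 + 5.9 − 4.8 = 95.4%
P(none) = 100% − 95.4% = 4.6%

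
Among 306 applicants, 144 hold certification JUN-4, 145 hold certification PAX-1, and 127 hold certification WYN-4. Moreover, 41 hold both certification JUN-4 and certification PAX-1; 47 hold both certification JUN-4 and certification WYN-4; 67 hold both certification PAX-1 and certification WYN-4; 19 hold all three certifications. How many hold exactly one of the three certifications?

163

Using the inclusion–exclusion count for exactly one event:
N(exactly one) = 144 + 145 + 127 − 2·41 − 2·47 − 2·67 + 3·19 = 163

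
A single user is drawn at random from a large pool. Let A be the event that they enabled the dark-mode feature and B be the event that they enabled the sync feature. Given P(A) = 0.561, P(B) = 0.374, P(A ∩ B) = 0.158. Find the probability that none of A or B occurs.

By inclusion–exclusion:
P(A ∪ B) = 0.561 + 0.374 − 0.158 = 0.777
P(none) = 1 − 0.777 = 0.223

0.223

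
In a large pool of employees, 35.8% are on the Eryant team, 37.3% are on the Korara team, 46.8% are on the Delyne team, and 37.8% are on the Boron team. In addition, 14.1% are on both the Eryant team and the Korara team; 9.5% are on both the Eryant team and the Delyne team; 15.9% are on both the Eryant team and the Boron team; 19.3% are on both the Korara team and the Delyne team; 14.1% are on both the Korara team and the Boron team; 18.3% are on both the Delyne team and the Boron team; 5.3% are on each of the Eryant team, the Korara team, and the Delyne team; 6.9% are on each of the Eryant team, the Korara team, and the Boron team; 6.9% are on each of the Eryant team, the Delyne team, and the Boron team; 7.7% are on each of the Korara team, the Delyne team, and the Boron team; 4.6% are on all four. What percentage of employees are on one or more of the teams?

88.7%

By inclusion–exclusion:
P(at least one) = 35.8 + 37.3 + 46.8 + 37.8 − 14.1 − 9.5 − 15.9 − 19.3 − 14.1 − 18.3 + 5.3 + 6.9 + 6.9 + 7.7 − 4.6 = 88.7%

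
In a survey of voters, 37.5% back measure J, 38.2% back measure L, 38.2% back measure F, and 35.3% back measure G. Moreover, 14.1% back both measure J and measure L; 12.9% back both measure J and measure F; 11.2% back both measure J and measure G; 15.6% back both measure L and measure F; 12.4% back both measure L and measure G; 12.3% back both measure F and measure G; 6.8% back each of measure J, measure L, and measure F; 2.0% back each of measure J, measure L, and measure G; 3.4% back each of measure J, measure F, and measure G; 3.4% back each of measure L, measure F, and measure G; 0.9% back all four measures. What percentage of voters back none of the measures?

Using inclusion–exclusion:
P(≥1) = 37.5 + 38.2 + 38.2 + 35.3 − 14.1 − 12.9 − 11.2 − 15.6 − 12.4 − 12.3 + 6.8 + 2.0 + 3.4 + 3.4 − 0.9 = 85.4%
P(none) = 100% − 85.4% = 14.6%

14.6%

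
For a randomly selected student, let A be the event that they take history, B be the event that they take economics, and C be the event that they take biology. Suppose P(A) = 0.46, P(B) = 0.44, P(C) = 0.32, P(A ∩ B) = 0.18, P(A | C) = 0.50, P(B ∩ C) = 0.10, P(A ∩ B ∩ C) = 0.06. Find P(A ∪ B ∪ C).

0.84

P(A ∩ C) = P(C)·P(A|C) = 0.32 × 0.50 = 0.16
By inclusion–exclusion:
P(A ∪ B ∪ C) = 0.46 + 0.44 + 0.32 − 0.18 − 0.16 − 0.10 + 0.06 = 0.84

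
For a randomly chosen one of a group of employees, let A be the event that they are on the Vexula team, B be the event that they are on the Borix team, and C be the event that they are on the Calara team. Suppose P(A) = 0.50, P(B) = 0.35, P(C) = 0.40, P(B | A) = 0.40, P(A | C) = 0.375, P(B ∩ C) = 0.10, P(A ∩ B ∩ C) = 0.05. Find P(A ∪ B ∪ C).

P(A ∩ B) = P(A)·P(B|A) = 0.50 × 0.40 = 0.20
P(A ∩ C) = P(C)·P(A|C) = 0.40 × 0.375 = 0.15
Inclusion–exclusion gives
P(A ∪ B ∪ C) = 0.50 + 0.35 + 0.40 − 0.20 − 0.15 − 0.10 + 0.05 = 0.85

0.85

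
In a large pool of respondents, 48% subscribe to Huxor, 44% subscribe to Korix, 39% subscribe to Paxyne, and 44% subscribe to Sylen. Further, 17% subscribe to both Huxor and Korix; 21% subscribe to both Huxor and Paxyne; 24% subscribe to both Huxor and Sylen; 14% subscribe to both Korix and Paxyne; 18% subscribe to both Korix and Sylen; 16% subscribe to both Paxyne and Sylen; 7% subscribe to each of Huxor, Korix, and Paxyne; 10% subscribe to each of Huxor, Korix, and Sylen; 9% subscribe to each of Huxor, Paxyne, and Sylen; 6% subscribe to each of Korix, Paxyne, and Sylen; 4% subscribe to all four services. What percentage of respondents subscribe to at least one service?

P(union) = 48 + 44 + 39 + 44 − 17 − 21 − 24 − 14 − 18 − 16 + 7 + 10 + 9 + 6 − 4 = 93%

93%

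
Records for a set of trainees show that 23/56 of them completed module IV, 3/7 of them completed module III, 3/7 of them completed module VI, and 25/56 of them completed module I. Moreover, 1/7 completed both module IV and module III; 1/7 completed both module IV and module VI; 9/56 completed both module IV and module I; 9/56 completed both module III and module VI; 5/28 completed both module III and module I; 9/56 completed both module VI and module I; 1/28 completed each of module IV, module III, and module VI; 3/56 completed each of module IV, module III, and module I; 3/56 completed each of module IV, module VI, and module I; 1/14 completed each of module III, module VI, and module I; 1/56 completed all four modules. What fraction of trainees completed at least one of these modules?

27/28

P(union) = 23/56 + 3/7 + 3/7 + 25/56 − 1/7 − 1/7 − 9/56 − 9/56 − 5/28 − 9/56 + 1/28 + 3/56 + 3/56 + 1/14 − 1/56 = 27/28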